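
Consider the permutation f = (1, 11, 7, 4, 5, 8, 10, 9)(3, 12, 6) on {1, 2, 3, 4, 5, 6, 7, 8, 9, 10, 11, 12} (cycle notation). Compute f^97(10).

9

10 lies in the 8-cycle (1, 11, 7, 4, 5, 8, 10, 9).
Since the cycle has length 8, f^97 acts on it the same as f^1 (97 mod 8 = 1).
Stepping 1 place around the cycle: 10 → 9.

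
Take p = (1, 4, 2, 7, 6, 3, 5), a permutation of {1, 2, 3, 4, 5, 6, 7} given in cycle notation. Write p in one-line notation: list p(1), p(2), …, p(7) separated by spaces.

4 7 5 2 1 3 6

Image by image: 1↦4, 2↦7, 3↦5, 4↦2, 5↦1, 6↦3, 7↦6.
So the one-line form is 4 7 5 2 1 3 6.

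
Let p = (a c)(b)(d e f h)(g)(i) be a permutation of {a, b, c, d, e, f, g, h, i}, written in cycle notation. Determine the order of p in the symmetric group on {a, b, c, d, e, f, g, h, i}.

The cycle type of p is (4, 2, 1, 1, 1).
Since disjoint cycles commute, ord(p) = lcm(4, 2) = 4.

4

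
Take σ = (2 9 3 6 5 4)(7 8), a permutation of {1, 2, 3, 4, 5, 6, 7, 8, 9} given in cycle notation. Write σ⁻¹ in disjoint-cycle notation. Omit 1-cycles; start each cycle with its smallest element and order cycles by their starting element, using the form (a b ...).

Inverting a permutation written in cycle notation just reverses the order within every cycle.
After reversing and putting each cycle's least element first, σ⁻¹ = (2 4 5 6 3 9)(7 8).

(2 4 5 6 3 9)(7 8)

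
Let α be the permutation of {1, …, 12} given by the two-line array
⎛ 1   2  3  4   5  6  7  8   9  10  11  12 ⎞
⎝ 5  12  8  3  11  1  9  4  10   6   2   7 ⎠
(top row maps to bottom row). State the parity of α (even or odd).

In disjoint-cycle form the cycle lengths are 9, 3.
A cycle of length ℓ contributes ℓ−1 transpositions, so α is a product of 8 + 2 = 10 transpositions — even.

even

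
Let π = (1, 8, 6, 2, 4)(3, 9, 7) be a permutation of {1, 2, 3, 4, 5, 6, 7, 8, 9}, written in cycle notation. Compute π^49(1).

1 lies in the 5-cycle (1, 8, 6, 2, 4).
On a 5-cycle, π^5 is the identity, so π^49 = π^4 there (49 ≡ 4 mod 5).
Stepping 4 places around the cycle: 1 → 8 → 6 → 2 → 4.

4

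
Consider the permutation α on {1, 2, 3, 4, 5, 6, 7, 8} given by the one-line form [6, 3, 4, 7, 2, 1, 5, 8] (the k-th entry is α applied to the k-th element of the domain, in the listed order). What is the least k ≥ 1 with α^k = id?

Decomposing into disjoint cycles gives cycle lengths 5, 2, 1.
The order is lcm(5, 2) = 10.

10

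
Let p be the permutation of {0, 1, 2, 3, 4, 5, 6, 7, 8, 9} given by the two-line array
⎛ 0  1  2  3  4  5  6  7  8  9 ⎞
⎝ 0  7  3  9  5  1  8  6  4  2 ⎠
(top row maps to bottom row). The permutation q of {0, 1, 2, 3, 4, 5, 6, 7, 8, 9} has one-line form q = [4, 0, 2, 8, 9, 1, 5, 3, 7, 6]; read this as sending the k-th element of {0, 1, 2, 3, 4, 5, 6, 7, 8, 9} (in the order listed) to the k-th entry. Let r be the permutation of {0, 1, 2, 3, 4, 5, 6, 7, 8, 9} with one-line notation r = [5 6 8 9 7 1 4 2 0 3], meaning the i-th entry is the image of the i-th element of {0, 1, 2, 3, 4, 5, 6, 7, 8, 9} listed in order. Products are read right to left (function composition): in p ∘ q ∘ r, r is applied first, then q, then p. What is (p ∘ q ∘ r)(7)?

(p ∘ q ∘ r)(7) = p(q(r(7))). r(7) = 2, then q(2) = 2, then p(2) = 3, so the result is 3.

3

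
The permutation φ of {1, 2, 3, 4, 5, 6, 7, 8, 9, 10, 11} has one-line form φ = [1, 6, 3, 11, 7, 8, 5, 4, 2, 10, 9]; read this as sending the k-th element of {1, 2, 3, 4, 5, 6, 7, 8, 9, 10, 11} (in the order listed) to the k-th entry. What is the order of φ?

6

The disjoint-cycle form of φ has cycle lengths 6, 2, 1, 1, 1.
The order is lcm(6, 2) = 6.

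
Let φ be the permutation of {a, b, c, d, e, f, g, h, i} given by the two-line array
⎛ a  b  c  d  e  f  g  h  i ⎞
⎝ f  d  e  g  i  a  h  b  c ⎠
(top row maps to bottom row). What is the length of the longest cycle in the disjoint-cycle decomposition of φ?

4

Decomposing into disjoint cycles gives (a f)(b d g h)(c e i); the longest has length 4.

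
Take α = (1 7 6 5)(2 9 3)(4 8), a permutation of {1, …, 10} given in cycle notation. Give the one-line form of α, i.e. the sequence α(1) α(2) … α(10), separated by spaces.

7 9 2 8 1 5 6 4 3 10

Each element maps to the next entry in its cycle (wrapping to the front): 1↦7, 2↦9, 3↦2, 4↦8, 5↦1, 6↦5, 7↦6, 8↦4, 9↦3, 10↦10.
Listing these in domain order gives 7 9 2 8 1 5 6 4 3 10.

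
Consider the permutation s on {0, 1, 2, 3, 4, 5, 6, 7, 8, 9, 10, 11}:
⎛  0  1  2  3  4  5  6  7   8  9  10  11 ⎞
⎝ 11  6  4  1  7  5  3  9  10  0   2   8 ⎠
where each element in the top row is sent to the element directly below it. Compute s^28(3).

Tracing 3 → 1 → … returns to 3 after 3 steps, so 3 lies in a 3-cycle (1 6 3).
Powers repeat with period 3 on this cycle, and 28 mod 3 = 1, so s^28(3) = s^1(3).
Advancing 1 step from 3: 3 → 1.

1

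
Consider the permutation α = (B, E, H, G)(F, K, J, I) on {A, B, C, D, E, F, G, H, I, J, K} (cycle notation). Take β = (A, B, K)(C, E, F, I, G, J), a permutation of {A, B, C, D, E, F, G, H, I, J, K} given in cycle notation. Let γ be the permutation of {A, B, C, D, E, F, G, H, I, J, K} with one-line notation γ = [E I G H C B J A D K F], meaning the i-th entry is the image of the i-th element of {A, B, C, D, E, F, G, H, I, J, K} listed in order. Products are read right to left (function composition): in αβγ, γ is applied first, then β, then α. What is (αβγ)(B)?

Chase B: γ(B) = I; β(I) = G; α(G) = B. Hence (αβγ)(B) = B.

B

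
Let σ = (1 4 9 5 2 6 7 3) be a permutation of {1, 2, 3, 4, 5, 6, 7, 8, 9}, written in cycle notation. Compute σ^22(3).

6

3 lies in the 8-cycle (1 4 9 5 2 6 7 3).
Powers repeat with period 8 on this cycle, and 22 mod 8 = 6, so σ^22(3) = σ^6(3).
Stepping 6 places around the cycle: 3 → 1 → 4 → 9 → 5 → 2 → 6.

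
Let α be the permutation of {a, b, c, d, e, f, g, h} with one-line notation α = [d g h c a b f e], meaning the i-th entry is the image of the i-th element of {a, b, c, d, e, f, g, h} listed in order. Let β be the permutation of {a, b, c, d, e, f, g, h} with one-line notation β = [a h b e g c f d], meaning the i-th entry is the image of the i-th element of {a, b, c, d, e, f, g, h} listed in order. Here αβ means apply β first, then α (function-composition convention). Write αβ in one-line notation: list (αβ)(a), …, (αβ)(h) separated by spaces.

d e g a f h b c

Chase each element through β then α: a → a → d; b → h → e; c → b → g; d → e → a; e → g → f; f → c → h; g → f → b; h → d → c.
Collecting the images, αβ = [d e g a f h b c].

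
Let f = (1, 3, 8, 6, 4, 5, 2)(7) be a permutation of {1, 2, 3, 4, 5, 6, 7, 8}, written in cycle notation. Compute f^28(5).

5

5 lies in the 7-cycle (1, 3, 8, 6, 4, 5, 2).
On a 7-cycle, f^7 is the identity, so f^28 = f^0 there (28 ≡ 0 mod 7).
So f^28(5) = 5.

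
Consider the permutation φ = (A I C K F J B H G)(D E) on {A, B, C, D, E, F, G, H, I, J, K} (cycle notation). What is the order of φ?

The cycle type of φ is (9, 2).
The order of φ is the least common multiple of its cycle lengths: lcm(9, 2) = 18.

18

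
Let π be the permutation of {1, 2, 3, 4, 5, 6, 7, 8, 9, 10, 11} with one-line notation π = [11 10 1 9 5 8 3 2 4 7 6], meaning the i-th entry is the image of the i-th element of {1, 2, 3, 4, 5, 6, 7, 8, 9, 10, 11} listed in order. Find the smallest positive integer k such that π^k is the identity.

8

Writing π as disjoint cycles, the cycle lengths are 8, 2, 1.
Since disjoint cycles commute, ord(π) = lcm(8, 2) = 8.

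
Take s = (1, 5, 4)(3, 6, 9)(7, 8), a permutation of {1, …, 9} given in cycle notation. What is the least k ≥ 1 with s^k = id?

The cycle type of s is (3, 3, 2, 1).
The order of s is the least common multiple of its cycle lengths: lcm(3, 3, 2) = 6.

6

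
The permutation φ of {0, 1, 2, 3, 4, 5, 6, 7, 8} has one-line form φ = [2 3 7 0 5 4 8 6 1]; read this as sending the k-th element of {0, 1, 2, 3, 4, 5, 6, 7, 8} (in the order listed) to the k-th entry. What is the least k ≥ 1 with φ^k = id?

14

Writing φ as disjoint cycles, the cycle lengths are 7, 2.
The order is lcm(7, 2) = 14.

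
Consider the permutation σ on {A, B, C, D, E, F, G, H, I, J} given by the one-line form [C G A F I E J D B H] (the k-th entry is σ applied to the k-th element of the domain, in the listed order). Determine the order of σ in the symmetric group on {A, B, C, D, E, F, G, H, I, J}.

8

Decomposing into disjoint cycles gives cycle lengths 8, 2.
The order is lcm(8, 2) = 8.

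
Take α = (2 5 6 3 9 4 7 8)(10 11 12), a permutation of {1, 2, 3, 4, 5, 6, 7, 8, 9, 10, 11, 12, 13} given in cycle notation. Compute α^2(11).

10

11 lies in the 3-cycle (10 11 12).
Advancing 2 steps from 11: 11 → 12 → 10.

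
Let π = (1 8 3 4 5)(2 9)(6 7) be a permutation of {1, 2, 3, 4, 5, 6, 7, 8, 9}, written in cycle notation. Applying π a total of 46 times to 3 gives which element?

3 lies in the 5-cycle (1 8 3 4 5).
Since the cycle has length 5, π^46 acts on it the same as π^1 (46 mod 5 = 1).
Stepping 1 place around the cycle: 3 → 4.

4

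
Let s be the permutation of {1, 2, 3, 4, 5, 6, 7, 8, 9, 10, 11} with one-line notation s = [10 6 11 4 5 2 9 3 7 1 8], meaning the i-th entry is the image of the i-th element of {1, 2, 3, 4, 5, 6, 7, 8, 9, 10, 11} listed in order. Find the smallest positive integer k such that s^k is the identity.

6

The disjoint-cycle form of s has cycle lengths 3, 2, 2, 2, 1, 1.
Since disjoint cycles commute, ord(s) = lcm(3, 2, 2, 2) = 6.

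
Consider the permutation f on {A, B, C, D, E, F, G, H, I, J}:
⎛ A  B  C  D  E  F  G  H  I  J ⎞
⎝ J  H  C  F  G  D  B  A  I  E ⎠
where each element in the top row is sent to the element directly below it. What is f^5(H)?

B

Tracing H → A → … returns to H after 6 steps, so H lies in a 6-cycle (A J E G B H).
Stepping 5 places around the cycle: H → A → J → E → G → B.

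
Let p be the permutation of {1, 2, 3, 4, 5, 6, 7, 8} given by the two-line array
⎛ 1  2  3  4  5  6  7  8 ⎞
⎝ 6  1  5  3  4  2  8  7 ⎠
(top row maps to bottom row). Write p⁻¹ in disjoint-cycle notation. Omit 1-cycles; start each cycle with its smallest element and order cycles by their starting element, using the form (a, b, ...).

(1, 2, 6)(3, 4, 5)(7, 8)

First write p in disjoint cycles: (1, 6, 2)(3, 5, 4)(7, 8).
Reversing each cycle (and rotating so the smallest element leads) gives p⁻¹ = (1, 2, 6)(3, 4, 5)(7, 8).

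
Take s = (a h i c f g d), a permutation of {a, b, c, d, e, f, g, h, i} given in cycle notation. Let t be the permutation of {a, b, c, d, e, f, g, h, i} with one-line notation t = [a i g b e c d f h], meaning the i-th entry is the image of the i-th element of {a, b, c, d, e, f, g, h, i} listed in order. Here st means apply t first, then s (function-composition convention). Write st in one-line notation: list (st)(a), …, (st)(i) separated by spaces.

(st)(x) = s(t(x)). Computing each image: s(t(a)) = s(a) = h, s(t(b)) = s(i) = c, s(t(c)) = s(g) = d, s(t(d)) = s(b) = b, s(t(e)) = s(e) = e, s(t(f)) = s(c) = f, s(t(g)) = s(d) = a, s(t(h)) = s(f) = g, s(t(i)) = s(h) = i.
Hence st = [h c d b e f a g i].

h c d b e f a g i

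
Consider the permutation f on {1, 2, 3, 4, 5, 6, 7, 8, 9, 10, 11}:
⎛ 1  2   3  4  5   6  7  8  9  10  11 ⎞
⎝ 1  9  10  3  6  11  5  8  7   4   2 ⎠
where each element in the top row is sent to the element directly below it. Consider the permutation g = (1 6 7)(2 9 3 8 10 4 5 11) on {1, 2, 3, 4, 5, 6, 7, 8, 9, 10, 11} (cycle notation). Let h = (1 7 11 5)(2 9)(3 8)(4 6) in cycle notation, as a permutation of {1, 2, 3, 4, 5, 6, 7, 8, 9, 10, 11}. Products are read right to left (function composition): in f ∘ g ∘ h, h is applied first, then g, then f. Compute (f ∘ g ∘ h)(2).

10

Apply the permutations in order: h(2) = 9, then g(9) = 3, then f(3) = 10. So (f ∘ g ∘ h)(2) = 10.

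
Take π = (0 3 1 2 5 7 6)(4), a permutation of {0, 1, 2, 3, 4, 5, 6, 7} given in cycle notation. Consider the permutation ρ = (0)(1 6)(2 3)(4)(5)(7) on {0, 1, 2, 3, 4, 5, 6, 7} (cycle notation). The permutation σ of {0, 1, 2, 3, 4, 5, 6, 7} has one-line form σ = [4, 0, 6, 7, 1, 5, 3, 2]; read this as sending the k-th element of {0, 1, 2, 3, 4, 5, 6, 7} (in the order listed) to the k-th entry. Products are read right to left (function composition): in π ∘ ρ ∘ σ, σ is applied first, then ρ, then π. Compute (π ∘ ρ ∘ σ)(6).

5

Chase 6: σ(6) = 3; ρ(3) = 2; π(2) = 5. Hence (π ∘ ρ ∘ σ)(6) = 5.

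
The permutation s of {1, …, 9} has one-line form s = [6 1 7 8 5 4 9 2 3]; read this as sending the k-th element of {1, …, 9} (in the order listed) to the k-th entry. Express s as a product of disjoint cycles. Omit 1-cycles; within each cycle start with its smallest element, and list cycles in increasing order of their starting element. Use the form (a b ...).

Iterating s from 1 gives 1 → 6 → 4 → 8 → 2 → 1; that is the 5-cycle (1 6 4 8 2).
Continuing from each remaining unvisited element yields (1 6 4 8 2)(3 7 9).

(1 6 4 8 2)(3 7 9)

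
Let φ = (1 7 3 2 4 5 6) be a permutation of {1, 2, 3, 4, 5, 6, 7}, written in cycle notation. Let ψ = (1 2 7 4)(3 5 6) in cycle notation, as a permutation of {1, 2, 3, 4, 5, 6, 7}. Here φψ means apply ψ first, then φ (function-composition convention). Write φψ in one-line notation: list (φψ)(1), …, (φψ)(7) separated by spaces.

4 3 6 7 1 2 5

(φψ)(x) = φ(ψ(x)). Computing each image: φ(ψ(1)) = φ(2) = 4, φ(ψ(2)) = φ(7) = 3, φ(ψ(3)) = φ(5) = 6, φ(ψ(4)) = φ(1) = 7, φ(ψ(5)) = φ(6) = 1, φ(ψ(6)) = φ(3) = 2, φ(ψ(7)) = φ(4) = 5.
Hence φψ = [4 3 6 7 1 2 5].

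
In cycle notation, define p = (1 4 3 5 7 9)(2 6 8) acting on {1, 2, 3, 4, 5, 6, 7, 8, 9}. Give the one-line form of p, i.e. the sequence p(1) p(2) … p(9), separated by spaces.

4 6 5 3 7 8 9 2 1

Image by image: 1→4, 2→6, 3→5, 4→3, 5→7, 6→8, 7→9, 8→2, 9→1.
Listing these in domain order gives 4 6 5 3 7 8 9 2 1.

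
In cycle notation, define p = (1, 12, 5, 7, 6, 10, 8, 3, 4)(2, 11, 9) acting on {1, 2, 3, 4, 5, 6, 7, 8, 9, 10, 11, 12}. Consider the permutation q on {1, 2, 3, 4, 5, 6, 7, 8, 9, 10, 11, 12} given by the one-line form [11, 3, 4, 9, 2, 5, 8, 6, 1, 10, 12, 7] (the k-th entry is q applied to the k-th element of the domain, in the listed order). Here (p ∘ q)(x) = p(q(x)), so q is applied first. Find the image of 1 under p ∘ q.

9

First apply q: q(1) = 11, then p(11) = 9. Thus (p ∘ q)(1) = 9.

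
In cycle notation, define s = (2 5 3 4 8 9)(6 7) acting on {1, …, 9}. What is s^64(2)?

8

2 lies in the 6-cycle (2 5 3 4 8 9).
On a 6-cycle, s^6 is the identity, so s^64 = s^4 there (64 ≡ 4 mod 6).
Stepping 4 places around the cycle: 2 → 5 → 3 → 4 → 8.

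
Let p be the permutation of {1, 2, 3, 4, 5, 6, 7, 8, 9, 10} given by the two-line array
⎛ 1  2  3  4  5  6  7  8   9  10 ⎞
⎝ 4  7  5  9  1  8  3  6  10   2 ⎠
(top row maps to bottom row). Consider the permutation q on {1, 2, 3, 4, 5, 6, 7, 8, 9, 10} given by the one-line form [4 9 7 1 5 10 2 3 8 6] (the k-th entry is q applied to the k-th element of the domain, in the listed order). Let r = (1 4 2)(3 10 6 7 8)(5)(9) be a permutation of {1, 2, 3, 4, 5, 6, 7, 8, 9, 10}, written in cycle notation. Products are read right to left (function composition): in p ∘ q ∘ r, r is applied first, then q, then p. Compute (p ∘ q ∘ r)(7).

5

(p ∘ q ∘ r)(7) = p(q(r(7))). r(7) = 8, then q(8) = 3, then p(3) = 5, so the result is 5.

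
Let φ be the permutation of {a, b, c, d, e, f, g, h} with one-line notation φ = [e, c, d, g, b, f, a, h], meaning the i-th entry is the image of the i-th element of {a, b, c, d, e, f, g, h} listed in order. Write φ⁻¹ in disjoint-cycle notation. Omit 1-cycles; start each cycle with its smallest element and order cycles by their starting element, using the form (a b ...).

(a g d c b e)

First write φ in disjoint cycles: (a e b c d g).
The inverse reverses every cycle; in canonical form, φ⁻¹ = (a g d c b e).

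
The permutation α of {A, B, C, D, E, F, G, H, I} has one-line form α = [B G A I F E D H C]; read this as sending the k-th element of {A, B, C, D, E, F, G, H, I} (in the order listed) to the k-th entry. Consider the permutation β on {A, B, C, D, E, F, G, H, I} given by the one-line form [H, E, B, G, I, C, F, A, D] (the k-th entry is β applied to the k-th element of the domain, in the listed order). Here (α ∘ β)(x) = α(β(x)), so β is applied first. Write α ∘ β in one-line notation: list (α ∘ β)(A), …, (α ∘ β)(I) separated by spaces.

Chase each element through β then α: A → H → H; B → E → F; C → B → G; D → G → D; E → I → C; F → C → A; G → F → E; H → A → B; I → D → I.
So α ∘ β in one-line form is H F G D C A E B I.

H F G D C A E B I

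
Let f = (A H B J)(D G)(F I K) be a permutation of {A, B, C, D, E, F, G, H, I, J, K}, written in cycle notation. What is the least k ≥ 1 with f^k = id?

12

The disjoint cycles have lengths 4, 3, 2, 1, 1.
Since disjoint cycles commute, ord(f) = lcm(4, 3, 2) = 12.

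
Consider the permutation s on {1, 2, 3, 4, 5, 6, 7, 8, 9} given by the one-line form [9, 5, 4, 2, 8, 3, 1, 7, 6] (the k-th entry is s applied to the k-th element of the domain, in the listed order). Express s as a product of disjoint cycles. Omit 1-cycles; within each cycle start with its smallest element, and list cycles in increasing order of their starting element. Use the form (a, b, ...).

(1, 9, 6, 3, 4, 2, 5, 8, 7)

Start at 1 and follow images: 1 → 9 → 6 → 3 → 4 → 2 → 5 → 8 → 7 → 1, giving the cycle (1, 9, 6, 3, 4, 2, 5, 8, 7).
Continuing from each remaining unvisited element yields (1, 9, 6, 3, 4, 2, 5, 8, 7).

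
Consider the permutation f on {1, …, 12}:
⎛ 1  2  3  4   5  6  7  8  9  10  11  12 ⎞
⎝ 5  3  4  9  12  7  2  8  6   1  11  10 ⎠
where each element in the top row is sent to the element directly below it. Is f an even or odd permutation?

even

In disjoint-cycle form the cycle lengths are 6, 4, 1, 1.
A cycle is odd iff its length is even; f has 2 even-length cycles, so sgn(f) = (−1)^2 and f is even.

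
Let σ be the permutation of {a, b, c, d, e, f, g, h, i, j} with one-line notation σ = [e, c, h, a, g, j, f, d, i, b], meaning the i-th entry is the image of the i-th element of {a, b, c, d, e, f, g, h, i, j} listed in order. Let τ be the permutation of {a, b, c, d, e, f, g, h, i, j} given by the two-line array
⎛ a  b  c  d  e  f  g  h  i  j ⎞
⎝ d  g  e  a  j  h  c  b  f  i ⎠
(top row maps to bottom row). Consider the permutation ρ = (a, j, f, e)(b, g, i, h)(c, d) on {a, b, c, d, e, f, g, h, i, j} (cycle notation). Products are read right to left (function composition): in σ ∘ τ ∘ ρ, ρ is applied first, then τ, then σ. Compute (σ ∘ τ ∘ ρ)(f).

b

Apply the permutations in order: ρ(f) = e, then τ(e) = j, then σ(j) = b. So (σ ∘ τ ∘ ρ)(f) = b.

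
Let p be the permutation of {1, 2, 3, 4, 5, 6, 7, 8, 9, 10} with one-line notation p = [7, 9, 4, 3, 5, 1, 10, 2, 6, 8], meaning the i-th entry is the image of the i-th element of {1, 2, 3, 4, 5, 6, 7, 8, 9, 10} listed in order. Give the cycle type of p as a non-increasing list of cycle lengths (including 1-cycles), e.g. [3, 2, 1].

[7, 2, 1]

The disjoint cycles are (1, 7, 10, 8, 2, 9, 6)(3, 4)(5), with lengths 7, 2, 1 in non-increasing order.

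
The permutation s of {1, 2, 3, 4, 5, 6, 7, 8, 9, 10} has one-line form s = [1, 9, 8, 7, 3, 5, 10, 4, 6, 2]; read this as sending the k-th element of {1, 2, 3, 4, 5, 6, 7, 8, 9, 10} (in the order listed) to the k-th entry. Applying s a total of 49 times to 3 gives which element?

Tracing 3 → 8 → … returns to 3 after 9 steps, so 3 lies in a 9-cycle (2, 9, 6, 5, 3, 8, 4, 7, 10).
Powers repeat with period 9 on this cycle, and 49 mod 9 = 4, so s^49(3) = s^4(3).
Advancing 4 steps from 3: 3 → 8 → 4 → 7 → 10.

10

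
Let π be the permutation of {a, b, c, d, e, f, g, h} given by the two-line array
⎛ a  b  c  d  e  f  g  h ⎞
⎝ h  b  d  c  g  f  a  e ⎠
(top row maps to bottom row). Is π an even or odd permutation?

even

In disjoint-cycle form the cycle lengths are 4, 2, 1, 1.
A cycle is odd iff its length is even; π has 2 even-length cycles, so sgn(π) = (−1)^2 and π is even.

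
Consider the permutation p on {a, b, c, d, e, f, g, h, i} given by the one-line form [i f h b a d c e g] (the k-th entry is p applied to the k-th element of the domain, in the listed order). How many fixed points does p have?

No element satisfies p(x) = x, so there are 0 fixed points.

0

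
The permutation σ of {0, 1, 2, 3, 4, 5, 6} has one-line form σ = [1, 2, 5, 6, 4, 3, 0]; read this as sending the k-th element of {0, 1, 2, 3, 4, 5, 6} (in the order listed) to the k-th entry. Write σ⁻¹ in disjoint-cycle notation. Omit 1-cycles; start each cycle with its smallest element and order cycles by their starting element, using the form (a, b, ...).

(0, 6, 3, 5, 2, 1)

First write σ in disjoint cycles: (0, 1, 2, 5, 3, 6).
The inverse reverses every cycle; in canonical form, σ⁻¹ = (0, 6, 3, 5, 2, 1).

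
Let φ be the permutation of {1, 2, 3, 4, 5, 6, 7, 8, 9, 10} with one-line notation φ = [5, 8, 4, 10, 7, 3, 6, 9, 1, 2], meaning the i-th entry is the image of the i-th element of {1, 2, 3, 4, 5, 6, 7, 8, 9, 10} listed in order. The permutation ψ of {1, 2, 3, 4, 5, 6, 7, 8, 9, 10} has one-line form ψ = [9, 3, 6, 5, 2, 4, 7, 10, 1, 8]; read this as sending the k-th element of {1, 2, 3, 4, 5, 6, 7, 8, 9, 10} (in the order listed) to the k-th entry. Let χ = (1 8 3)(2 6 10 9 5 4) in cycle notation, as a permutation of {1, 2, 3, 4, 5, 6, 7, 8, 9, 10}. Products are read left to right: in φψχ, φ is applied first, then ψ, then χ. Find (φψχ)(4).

(φψχ)(4) = χ(ψ(φ(4))). φ(4) = 10, then ψ(10) = 8, then χ(8) = 3, so the result is 3.

3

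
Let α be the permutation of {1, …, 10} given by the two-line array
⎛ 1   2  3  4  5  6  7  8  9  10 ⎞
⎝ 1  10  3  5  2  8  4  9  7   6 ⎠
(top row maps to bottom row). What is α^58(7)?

Tracing 7 → 4 → … returns to 7 after 8 steps, so 7 lies in an 8-cycle (2 10 6 8 9 7 4 5).
Powers repeat with period 8 on this cycle, and 58 mod 8 = 2, so α^58(7) = α^2(7).
Advancing 2 steps from 7: 7 → 4 → 5.

5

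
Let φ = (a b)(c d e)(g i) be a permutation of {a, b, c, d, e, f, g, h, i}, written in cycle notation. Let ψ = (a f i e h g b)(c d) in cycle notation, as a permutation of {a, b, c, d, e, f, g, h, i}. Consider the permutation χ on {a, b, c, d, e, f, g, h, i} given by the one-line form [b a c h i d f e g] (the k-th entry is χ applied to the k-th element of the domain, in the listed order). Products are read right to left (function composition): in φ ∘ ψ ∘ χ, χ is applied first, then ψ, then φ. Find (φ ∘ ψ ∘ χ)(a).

(φ ∘ ψ ∘ χ)(a) = φ(ψ(χ(a))). χ(a) = b, then ψ(b) = a, then φ(a) = b, so the result is b.

b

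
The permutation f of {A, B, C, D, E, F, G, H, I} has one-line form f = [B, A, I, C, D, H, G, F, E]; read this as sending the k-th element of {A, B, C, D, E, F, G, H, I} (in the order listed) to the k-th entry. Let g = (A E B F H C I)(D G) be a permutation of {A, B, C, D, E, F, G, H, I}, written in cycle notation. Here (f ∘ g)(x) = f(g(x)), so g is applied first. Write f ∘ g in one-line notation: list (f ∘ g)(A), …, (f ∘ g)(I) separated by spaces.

D H E G A F C I B

For each element, apply g then f: A → E → D; B → F → H; C → I → E; D → G → G; E → B → A; F → H → F; G → D → C; H → C → I; I → A → B.
So f ∘ g in one-line form is D H E G A F C I B.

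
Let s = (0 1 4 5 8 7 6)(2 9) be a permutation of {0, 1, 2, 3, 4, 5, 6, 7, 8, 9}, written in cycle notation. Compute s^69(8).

5

8 lies in the 7-cycle (0 1 4 5 8 7 6).
On a 7-cycle, s^7 is the identity, so s^69 = s^6 there (69 ≡ 6 mod 7).
Advancing 6 steps from 8: 8 → 7 → 6 → 0 → 1 → 4 → 5.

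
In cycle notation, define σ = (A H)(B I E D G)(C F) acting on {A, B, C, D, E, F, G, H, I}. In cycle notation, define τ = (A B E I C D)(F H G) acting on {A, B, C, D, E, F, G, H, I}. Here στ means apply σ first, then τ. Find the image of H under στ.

B

First apply σ: σ(H) = A, then τ(A) = B. Thus (στ)(H) = B.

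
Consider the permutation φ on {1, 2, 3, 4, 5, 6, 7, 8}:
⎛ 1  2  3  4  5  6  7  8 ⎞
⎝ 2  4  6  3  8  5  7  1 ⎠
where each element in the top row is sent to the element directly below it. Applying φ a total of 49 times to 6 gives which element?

6

Tracing 6 → 5 → … returns to 6 after 7 steps, so 6 lies in a 7-cycle (1, 2, 4, 3, 6, 5, 8).
On a 7-cycle, φ^7 is the identity, so φ^49 = φ^0 there (49 ≡ 0 mod 7).
So φ^49(6) = 6.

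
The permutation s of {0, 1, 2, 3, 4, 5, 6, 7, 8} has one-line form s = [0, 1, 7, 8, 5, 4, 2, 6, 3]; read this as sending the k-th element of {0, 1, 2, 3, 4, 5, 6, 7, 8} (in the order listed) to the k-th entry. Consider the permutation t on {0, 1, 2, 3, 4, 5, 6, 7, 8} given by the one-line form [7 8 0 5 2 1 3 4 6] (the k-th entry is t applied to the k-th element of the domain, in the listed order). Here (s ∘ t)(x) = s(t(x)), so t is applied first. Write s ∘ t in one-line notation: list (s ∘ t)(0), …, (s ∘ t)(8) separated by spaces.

(s ∘ t)(x) = s(t(x)). Computing each image: s(t(0)) = s(7) = 6, s(t(1)) = s(8) = 3, s(t(2)) = s(0) = 0, s(t(3)) = s(5) = 4, s(t(4)) = s(2) = 7, s(t(5)) = s(1) = 1, s(t(6)) = s(3) = 8, s(t(7)) = s(4) = 5, s(t(8)) = s(6) = 2.
Hence s ∘ t = [6 3 0 4 7 1 8 5 2].

6 3 0 4 7 1 8 5 2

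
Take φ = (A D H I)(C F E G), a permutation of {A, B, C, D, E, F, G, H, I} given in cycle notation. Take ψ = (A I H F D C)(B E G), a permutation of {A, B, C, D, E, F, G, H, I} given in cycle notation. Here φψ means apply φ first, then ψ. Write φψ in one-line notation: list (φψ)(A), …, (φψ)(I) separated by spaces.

C E D F B G A H I

(φψ)(x) = ψ(φ(x)). Computing each image: ψ(φ(A)) = ψ(D) = C, ψ(φ(B)) = ψ(B) = E, ψ(φ(C)) = ψ(F) = D, ψ(φ(D)) = ψ(H) = F, ψ(φ(E)) = ψ(G) = B, ψ(φ(F)) = ψ(E) = G, ψ(φ(G)) = ψ(C) = A, ψ(φ(H)) = ψ(I) = H, ψ(φ(I)) = ψ(A) = I.
Hence φψ = [C E D F B G A H I].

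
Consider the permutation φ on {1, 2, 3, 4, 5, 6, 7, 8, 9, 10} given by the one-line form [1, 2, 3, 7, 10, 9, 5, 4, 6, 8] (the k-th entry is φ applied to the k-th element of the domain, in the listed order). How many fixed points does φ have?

3

The fixed points (elements with φ(x) = x) are {1, 2, 3}, so there are 3.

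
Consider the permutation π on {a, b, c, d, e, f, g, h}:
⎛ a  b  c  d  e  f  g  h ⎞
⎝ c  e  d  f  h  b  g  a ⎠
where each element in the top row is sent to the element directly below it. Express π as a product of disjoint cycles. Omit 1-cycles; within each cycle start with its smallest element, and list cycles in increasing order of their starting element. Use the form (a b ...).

Start at a and follow images: a → c → d → f → b → e → h → a, giving the cycle (a c d f b e h).
Repeating from the next unused element and collecting all non-trivial cycles gives (a c d f b e h).

(a c d f b e h)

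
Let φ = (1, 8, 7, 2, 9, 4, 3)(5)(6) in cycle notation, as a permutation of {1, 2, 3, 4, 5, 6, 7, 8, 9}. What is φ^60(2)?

2 lies in the 7-cycle (1, 8, 7, 2, 9, 4, 3).
On a 7-cycle, φ^7 is the identity, so φ^60 = φ^4 there (60 ≡ 4 mod 7).
Stepping 4 places around the cycle: 2 → 9 → 4 → 3 → 1.

1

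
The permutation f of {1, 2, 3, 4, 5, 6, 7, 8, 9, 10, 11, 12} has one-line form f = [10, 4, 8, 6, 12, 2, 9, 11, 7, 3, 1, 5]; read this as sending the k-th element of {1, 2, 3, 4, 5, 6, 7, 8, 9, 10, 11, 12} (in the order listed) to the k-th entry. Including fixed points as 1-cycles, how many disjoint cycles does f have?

4

The cycle decomposition is (1 10 3 8 11)(2 4 6)(5 12)(7 9), which has 4 cycles (counting 1-cycles).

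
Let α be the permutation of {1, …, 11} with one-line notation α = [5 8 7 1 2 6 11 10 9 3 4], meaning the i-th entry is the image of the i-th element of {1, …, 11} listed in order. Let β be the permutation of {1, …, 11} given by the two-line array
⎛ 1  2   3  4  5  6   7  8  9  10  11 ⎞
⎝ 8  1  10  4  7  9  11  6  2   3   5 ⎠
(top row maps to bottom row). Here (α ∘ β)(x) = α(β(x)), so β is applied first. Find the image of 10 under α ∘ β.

7

β(10) = 3, then α(3) = 7; composing gives (α ∘ β)(10) = 7.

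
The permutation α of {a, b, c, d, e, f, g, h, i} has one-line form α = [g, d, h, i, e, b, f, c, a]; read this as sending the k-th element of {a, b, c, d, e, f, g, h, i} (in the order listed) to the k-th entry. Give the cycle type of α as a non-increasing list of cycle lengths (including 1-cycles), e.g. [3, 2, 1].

The disjoint cycles are (a g f b d i)(c h)(e), with lengths 6, 2, 1 in non-increasing order.

[6, 2, 1]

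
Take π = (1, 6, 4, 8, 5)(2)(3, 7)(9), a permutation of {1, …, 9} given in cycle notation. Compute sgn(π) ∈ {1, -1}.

The cycle lengths are 5, 2, 1, 1.
A cycle of length ℓ contributes ℓ−1 transpositions, so π is a product of 4 + 1 = 5 transpositions — odd.

-1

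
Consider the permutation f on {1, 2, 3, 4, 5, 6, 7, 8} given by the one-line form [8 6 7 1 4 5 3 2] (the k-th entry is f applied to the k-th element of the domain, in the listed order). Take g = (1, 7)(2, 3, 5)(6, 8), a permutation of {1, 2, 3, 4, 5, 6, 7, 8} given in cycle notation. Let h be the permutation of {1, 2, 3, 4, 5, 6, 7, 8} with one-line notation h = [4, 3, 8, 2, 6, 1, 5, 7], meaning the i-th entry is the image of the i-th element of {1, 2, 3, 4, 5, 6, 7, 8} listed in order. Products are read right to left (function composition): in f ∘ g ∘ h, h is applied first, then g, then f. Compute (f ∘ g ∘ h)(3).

5

Chase 3: h(3) = 8; g(8) = 6; f(6) = 5. Hence (f ∘ g ∘ h)(3) = 5.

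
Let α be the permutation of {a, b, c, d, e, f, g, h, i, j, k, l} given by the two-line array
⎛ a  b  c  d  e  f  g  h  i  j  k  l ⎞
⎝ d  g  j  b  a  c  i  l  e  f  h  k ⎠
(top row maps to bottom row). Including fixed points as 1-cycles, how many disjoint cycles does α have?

The cycle decomposition is (a d b g i e)(c j f)(h l k), which has 3 cycles (counting 1-cycles).

3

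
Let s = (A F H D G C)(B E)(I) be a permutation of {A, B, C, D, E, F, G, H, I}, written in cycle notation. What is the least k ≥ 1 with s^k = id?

6

The disjoint cycles have lengths 6, 2, 1.
The order of s is the least common multiple of its cycle lengths: lcm(6, 2) = 6.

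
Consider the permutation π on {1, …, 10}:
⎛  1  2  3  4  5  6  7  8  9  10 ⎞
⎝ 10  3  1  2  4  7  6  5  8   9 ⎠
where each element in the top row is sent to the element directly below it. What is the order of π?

8

Writing π as disjoint cycles, the cycle lengths are 8, 2.
The order is lcm(8, 2) = 8.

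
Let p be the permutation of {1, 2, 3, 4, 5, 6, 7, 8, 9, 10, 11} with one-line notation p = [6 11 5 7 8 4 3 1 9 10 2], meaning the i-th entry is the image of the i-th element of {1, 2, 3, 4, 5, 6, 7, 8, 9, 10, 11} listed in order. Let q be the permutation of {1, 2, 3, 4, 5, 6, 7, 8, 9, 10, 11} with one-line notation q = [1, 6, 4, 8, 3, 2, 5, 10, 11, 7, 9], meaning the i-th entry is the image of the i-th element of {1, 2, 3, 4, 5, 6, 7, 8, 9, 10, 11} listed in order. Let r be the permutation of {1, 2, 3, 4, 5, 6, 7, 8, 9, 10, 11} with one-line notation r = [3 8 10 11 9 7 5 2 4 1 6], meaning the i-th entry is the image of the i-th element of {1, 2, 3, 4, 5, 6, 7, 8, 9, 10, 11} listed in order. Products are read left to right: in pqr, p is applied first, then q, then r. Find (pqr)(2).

Chase 2: p(2) = 11; q(11) = 9; r(9) = 4. Hence (pqr)(2) = 4.

4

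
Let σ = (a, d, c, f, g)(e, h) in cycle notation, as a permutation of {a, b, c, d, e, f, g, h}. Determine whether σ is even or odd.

The cycle lengths are 5, 2, 1.
A cycle is odd iff its length is even; σ has 1 even-length cycle, so sgn(σ) = (−1)^1 and σ is odd.

odd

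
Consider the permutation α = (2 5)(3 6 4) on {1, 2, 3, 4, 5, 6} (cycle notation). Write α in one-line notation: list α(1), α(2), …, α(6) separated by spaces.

Reading each image from the cycles: 1↦1, 2↦5, 3↦6, 4↦3, 5↦2, 6↦4.
So the one-line form is 1 5 6 3 2 4.

1 5 6 3 2 4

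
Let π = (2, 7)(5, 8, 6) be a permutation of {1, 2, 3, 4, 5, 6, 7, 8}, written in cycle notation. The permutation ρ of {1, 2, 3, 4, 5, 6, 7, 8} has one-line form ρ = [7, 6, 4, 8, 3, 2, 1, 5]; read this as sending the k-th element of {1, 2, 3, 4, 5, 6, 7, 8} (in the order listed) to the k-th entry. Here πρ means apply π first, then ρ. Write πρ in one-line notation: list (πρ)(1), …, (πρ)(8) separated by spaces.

7 1 4 8 5 3 6 2

For each element, apply π then ρ: 1 → 1 → 7; 2 → 7 → 1; 3 → 3 → 4; 4 → 4 → 8; 5 → 8 → 5; 6 → 5 → 3; 7 → 2 → 6; 8 → 6 → 2.
Collecting the images, πρ = [7 1 4 8 5 3 6 2].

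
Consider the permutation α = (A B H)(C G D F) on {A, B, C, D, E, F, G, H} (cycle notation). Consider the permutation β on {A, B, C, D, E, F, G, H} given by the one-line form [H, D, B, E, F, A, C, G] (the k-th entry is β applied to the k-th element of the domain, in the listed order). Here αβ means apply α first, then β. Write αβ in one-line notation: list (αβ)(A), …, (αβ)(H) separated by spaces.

For each element, apply α then β: A → B → D; B → H → G; C → G → C; D → F → A; E → E → F; F → C → B; G → D → E; H → A → H.
Collecting the images, αβ = [D G C A F B E H].

D G C A F B E H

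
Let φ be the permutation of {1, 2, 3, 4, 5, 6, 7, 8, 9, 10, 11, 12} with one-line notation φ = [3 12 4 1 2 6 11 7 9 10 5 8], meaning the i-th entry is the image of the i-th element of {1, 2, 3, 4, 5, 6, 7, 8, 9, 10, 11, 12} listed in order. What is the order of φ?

6

Decomposing into disjoint cycles gives cycle lengths 6, 3, 1, 1, 1.
Since disjoint cycles commute, ord(φ) = lcm(6, 3) = 6.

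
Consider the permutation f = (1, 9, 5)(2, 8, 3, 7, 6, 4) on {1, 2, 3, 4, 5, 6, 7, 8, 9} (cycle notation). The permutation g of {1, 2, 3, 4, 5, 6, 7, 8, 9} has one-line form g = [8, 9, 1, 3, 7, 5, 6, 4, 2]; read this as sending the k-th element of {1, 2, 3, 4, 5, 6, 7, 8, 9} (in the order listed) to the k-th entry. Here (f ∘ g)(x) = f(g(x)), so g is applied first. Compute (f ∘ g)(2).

g(2) = 9, then f(9) = 5; composing gives (f ∘ g)(2) = 5.

5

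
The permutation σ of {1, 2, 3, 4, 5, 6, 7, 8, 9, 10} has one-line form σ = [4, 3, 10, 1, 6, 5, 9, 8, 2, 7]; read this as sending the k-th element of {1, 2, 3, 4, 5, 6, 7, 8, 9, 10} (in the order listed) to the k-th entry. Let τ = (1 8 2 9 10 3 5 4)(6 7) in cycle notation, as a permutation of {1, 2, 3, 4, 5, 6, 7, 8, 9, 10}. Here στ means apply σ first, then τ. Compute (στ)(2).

5

First apply σ: σ(2) = 3, then τ(3) = 5. Thus (στ)(2) = 5.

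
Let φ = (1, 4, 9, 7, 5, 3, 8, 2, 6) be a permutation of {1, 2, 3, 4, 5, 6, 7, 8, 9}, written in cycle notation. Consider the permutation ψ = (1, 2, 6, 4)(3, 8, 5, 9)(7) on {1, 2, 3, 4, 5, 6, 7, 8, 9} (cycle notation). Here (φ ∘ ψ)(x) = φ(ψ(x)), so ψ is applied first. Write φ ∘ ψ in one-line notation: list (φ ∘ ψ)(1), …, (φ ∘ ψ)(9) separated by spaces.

(φ ∘ ψ)(x) = φ(ψ(x)). Computing each image: φ(ψ(1)) = φ(2) = 6, φ(ψ(2)) = φ(6) = 1, φ(ψ(3)) = φ(8) = 2, φ(ψ(4)) = φ(1) = 4, φ(ψ(5)) = φ(9) = 7, φ(ψ(6)) = φ(4) = 9, φ(ψ(7)) = φ(7) = 5, φ(ψ(8)) = φ(5) = 3, φ(ψ(9)) = φ(3) = 8.
Hence φ ∘ ψ = [6 1 2 4 7 9 5 3 8].

6 1 2 4 7 9 5 3 8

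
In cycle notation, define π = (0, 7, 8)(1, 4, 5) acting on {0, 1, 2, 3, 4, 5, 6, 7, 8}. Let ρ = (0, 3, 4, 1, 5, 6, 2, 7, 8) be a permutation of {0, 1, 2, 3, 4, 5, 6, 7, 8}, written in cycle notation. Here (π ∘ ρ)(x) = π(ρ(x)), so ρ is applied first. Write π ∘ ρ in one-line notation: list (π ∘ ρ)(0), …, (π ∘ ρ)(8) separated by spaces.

Chase each element through ρ then π: 0 → 3 → 3; 1 → 5 → 1; 2 → 7 → 8; 3 → 4 → 5; 4 → 1 → 4; 5 → 6 → 6; 6 → 2 → 2; 7 → 8 → 0; 8 → 0 → 7.
So π ∘ ρ in one-line form is 3 1 8 5 4 6 2 0 7.

3 1 8 5 4 6 2 0 7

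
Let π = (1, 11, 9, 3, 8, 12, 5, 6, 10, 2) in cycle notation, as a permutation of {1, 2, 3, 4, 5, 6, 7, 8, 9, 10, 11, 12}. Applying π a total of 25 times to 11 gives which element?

11 lies in the 10-cycle (1, 11, 9, 3, 8, 12, 5, 6, 10, 2).
Since the cycle has length 10, π^25 acts on it the same as π^5 (25 mod 10 = 5).
Advancing 5 steps from 11: 11 → 9 → 3 → 8 → 12 → 5.

5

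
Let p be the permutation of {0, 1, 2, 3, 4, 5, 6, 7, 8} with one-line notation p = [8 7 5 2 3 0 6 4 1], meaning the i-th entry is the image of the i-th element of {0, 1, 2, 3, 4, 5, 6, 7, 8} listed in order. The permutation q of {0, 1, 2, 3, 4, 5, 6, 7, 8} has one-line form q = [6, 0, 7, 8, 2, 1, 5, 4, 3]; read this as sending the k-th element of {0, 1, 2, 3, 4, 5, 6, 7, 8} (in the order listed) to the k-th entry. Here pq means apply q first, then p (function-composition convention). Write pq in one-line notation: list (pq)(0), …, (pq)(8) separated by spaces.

(pq)(x) = p(q(x)). Computing each image: p(q(0)) = p(6) = 6, p(q(1)) = p(0) = 8, p(q(2)) = p(7) = 4, p(q(3)) = p(8) = 1, p(q(4)) = p(2) = 5, p(q(5)) = p(1) = 7, p(q(6)) = p(5) = 0, p(q(7)) = p(4) = 3, p(q(8)) = p(3) = 2.
Hence pq = [6 8 4 1 5 7 0 3 2].

6 8 4 1 5 7 0 3 2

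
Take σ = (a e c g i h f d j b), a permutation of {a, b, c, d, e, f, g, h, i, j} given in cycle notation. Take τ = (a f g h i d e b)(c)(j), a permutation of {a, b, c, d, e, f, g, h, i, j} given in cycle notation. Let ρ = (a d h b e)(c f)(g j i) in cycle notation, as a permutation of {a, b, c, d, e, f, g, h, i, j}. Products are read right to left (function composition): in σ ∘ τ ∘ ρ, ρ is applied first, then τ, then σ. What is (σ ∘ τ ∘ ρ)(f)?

g

Apply the permutations in order: ρ(f) = c, then τ(c) = c, then σ(c) = g. So (σ ∘ τ ∘ ρ)(f) = g.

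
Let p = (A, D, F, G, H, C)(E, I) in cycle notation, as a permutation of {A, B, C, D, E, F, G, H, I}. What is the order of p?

The disjoint cycles have lengths 6, 2, 1.
Since disjoint cycles commute, ord(p) = lcm(6, 2) = 6.

6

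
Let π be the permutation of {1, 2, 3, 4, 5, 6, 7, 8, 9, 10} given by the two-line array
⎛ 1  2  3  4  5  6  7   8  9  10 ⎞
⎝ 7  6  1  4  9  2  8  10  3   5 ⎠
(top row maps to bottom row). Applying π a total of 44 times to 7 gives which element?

10

Tracing 7 → 8 → … returns to 7 after 7 steps, so 7 lies in a 7-cycle (1, 7, 8, 10, 5, 9, 3).
Powers repeat with period 7 on this cycle, and 44 mod 7 = 2, so π^44(7) = π^2(7).
Advancing 2 steps from 7: 7 → 8 → 10.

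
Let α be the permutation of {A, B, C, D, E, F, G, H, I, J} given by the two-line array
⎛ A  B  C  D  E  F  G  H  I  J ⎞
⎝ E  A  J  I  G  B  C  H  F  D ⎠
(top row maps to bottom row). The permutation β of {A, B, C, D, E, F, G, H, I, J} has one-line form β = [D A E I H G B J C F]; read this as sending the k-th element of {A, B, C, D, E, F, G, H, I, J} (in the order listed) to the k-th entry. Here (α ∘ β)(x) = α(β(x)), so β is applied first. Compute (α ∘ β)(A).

β(A) = D, then α(D) = I; composing gives (α ∘ β)(A) = I.

I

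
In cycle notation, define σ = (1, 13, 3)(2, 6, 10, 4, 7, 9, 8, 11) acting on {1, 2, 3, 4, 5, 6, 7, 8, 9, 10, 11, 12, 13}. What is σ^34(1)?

13

1 lies in the 3-cycle (1, 13, 3).
On a 3-cycle, σ^3 is the identity, so σ^34 = σ^1 there (34 ≡ 1 mod 3).
Advancing 1 step from 1: 1 → 13.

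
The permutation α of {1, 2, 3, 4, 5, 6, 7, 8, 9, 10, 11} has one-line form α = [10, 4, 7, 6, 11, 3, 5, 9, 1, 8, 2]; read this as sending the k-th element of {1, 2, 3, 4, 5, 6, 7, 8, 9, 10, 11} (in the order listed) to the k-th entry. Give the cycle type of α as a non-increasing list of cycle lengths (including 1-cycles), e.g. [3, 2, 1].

[7, 4]

The disjoint cycles are (1, 10, 8, 9)(2, 4, 6, 3, 7, 5, 11), with lengths 7, 4 in non-increasing order.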